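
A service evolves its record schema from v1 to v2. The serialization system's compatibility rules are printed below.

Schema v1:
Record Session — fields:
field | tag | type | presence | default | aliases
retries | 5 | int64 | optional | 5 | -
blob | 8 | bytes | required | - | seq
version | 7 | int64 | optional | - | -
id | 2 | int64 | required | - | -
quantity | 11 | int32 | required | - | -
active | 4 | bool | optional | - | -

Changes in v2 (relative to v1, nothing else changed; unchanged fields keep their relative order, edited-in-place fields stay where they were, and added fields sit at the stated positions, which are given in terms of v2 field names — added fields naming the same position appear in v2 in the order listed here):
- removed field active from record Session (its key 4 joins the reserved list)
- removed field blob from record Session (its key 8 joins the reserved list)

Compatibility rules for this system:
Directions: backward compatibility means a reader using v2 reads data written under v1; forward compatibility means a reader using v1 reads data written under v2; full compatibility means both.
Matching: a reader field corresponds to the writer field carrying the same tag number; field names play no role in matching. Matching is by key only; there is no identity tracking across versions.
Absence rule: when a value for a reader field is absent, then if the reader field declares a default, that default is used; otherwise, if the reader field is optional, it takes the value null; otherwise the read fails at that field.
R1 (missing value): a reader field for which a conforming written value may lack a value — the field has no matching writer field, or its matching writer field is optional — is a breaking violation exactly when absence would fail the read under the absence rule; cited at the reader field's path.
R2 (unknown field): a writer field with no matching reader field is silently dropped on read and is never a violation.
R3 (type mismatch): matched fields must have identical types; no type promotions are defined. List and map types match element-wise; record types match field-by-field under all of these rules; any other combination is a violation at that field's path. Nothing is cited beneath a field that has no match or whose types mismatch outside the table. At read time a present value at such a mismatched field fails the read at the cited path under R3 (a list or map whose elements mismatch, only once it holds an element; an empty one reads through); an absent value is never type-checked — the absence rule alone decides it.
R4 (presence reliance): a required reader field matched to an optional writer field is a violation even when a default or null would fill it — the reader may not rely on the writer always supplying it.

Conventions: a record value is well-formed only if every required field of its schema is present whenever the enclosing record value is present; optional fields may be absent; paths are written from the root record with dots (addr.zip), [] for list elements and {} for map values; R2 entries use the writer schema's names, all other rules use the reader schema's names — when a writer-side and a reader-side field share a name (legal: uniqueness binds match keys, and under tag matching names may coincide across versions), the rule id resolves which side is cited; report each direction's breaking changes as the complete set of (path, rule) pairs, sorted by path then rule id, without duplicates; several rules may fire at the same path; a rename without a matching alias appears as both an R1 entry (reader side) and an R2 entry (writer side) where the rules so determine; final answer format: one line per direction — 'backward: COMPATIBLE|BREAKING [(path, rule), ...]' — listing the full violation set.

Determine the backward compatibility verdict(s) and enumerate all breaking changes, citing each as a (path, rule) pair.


backward: COMPATIBLE []

arrows below run writer -> reader for Session
backward analysis of Session with v2 as reader and v1 as writer:
  retries: paired with writer retries (int64 -> int64; writer optional)
  version: paired with writer version (int64 -> int64; writer optional)
  id: paired with writer id (int64 -> int64; writer required)
  quantity: paired with writer quantity (int32 -> int32; writer required)
  blob (writer side), unknown to reader
  active (writer side), unknown to reader
  => backward verdict for Session: COMPATIBLE, no violations
diffs on Session not affecting the asked answer:
  removed field active from record Session (its key 4 joins the reserved list) -> no rule fires on it in Session's dialect; the asked verdict holds
  removed field blob from record Session (its key 8 joins the reserved list) -> matters only for Session's forward compatibility — outside the asked direction


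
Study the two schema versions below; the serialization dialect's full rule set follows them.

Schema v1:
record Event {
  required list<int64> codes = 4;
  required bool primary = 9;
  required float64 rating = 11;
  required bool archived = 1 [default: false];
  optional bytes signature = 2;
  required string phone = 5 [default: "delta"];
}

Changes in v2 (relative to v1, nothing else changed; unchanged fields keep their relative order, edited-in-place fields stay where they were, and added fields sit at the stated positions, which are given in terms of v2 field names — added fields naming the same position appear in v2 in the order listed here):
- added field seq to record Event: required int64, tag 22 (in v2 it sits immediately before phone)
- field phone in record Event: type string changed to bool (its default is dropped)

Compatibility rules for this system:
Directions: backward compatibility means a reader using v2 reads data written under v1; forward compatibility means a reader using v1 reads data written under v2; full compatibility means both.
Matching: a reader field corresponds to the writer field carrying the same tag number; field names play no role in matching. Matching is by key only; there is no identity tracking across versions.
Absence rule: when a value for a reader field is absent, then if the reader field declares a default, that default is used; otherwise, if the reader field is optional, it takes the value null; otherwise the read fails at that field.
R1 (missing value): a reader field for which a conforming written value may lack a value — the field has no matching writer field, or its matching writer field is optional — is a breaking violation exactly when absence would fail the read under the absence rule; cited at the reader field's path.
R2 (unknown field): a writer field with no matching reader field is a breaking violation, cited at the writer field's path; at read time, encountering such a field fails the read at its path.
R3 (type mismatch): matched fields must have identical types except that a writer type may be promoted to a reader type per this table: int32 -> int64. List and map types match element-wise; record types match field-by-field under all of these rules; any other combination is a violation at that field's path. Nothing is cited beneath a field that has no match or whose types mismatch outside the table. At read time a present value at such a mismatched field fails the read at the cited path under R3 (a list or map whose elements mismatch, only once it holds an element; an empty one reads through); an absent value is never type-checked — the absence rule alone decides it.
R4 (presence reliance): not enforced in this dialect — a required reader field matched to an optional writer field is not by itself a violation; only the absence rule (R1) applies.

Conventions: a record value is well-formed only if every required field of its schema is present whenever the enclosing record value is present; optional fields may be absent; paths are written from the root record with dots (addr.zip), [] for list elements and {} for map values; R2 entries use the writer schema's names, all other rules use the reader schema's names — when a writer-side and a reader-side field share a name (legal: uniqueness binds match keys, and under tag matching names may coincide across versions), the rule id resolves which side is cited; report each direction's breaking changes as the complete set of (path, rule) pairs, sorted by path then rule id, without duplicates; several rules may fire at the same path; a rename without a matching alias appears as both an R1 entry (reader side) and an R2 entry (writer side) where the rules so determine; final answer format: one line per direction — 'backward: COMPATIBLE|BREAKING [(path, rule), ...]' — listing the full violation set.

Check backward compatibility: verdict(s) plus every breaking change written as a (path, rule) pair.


backward: BREAKING [(phone, R3), (seq, R1)]

each type pair in Event: writer, then reader
backward on Event — v2 reading data written by v1:
  list<int64> -> list<int64>, writer required: codes aligns to codes
  bool -> bool, writer required: primary aligns to primary
  float64 -> float64, writer required: rating aligns to rating
  bool -> bool, writer required: archived aligns to archived
  bytes -> bytes, writer optional: signature aligns to signature
  no writer field matches reader seq
  string -> bool, writer required: phone aligns to phone
  rule R3 violated at phone
  rule R1 violated at seq
  => backward verdict for Event: BREAKING, 2 violation(s)


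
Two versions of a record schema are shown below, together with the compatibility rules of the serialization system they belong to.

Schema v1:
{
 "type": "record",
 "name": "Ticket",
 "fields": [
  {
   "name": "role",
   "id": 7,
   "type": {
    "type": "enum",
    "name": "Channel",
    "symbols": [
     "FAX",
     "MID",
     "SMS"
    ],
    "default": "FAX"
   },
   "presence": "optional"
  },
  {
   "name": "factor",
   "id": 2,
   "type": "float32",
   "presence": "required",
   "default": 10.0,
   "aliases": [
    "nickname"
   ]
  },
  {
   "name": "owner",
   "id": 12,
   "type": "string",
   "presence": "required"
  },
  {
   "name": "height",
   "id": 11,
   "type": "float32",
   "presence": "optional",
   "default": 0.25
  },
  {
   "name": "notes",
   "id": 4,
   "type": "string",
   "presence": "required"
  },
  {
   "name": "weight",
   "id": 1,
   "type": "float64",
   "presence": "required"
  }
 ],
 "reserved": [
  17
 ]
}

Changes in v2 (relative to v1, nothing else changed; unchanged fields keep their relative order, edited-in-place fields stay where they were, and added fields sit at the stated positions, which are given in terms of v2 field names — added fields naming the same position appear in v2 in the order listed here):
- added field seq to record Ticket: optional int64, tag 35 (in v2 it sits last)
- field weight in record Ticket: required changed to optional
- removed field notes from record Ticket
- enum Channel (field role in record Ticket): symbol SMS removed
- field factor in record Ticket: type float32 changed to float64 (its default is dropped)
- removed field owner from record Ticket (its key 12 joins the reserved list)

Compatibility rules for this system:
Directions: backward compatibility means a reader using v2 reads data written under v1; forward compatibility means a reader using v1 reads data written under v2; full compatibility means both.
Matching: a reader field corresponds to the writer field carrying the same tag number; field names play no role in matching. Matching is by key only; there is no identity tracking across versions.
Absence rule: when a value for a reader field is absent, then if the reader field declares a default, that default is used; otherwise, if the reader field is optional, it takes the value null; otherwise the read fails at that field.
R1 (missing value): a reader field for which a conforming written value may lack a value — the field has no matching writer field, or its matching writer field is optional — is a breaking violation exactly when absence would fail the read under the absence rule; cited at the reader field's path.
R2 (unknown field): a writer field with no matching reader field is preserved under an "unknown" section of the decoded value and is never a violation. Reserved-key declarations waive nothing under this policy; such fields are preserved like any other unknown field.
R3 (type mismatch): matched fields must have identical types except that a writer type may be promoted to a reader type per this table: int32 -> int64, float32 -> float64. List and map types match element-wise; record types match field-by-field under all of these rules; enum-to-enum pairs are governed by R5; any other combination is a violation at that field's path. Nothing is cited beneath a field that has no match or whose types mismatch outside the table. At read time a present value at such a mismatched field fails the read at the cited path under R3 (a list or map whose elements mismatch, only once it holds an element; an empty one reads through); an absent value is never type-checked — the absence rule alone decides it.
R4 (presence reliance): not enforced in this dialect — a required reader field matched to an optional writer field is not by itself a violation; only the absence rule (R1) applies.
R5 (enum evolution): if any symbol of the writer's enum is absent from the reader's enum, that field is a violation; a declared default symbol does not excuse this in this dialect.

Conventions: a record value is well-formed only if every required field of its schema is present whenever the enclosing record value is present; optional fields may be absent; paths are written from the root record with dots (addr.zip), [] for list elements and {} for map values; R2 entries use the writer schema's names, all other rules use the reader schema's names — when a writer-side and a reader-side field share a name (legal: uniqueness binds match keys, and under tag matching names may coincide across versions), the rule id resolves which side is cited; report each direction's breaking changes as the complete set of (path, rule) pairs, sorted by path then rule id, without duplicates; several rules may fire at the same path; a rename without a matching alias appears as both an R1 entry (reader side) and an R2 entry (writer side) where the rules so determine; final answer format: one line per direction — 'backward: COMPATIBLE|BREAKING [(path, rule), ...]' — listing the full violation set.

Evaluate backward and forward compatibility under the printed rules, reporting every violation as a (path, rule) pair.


in Ticket below, arrows point writer -> reader
backward analysis of Ticket with v2 as reader and v1 as writer:
  role: paired with writer role (Channel -> Channel; writer optional)
  factor: paired with writer factor (float32 -> float64; writer required)
  height: paired with writer height (float32 -> float32; writer optional)
  weight: paired with writer weight (float64 -> float64; writer required)
  seq: no writer match
  leftover writer field: owner
  leftover writer field: notes
  breaking: (role, R5)
  => 1 violation(s): backward is BREAKING for Ticket
forward analysis of Ticket with v1 as reader and v2 as writer:
  role: paired with writer role (Channel -> Channel; writer optional)
  factor: paired with writer factor (float64 -> float32; writer required)
  owner: no writer match
  height: paired with writer height (float32 -> float32; writer optional)
  notes: no writer match
  weight: paired with writer weight (float64 -> float64; writer optional)
  leftover writer field: seq
  breaking: (factor, R3)
  breaking: (notes, R1)
  breaking: (owner, R1)
  breaking: (weight, R1)
  => 4 violation(s): forward is BREAKING for Ticket

backward: BREAKING [(role, R5)]; forward: BREAKING [(factor, R3), (notes, R1), (owner, R1), (weight, R1)]


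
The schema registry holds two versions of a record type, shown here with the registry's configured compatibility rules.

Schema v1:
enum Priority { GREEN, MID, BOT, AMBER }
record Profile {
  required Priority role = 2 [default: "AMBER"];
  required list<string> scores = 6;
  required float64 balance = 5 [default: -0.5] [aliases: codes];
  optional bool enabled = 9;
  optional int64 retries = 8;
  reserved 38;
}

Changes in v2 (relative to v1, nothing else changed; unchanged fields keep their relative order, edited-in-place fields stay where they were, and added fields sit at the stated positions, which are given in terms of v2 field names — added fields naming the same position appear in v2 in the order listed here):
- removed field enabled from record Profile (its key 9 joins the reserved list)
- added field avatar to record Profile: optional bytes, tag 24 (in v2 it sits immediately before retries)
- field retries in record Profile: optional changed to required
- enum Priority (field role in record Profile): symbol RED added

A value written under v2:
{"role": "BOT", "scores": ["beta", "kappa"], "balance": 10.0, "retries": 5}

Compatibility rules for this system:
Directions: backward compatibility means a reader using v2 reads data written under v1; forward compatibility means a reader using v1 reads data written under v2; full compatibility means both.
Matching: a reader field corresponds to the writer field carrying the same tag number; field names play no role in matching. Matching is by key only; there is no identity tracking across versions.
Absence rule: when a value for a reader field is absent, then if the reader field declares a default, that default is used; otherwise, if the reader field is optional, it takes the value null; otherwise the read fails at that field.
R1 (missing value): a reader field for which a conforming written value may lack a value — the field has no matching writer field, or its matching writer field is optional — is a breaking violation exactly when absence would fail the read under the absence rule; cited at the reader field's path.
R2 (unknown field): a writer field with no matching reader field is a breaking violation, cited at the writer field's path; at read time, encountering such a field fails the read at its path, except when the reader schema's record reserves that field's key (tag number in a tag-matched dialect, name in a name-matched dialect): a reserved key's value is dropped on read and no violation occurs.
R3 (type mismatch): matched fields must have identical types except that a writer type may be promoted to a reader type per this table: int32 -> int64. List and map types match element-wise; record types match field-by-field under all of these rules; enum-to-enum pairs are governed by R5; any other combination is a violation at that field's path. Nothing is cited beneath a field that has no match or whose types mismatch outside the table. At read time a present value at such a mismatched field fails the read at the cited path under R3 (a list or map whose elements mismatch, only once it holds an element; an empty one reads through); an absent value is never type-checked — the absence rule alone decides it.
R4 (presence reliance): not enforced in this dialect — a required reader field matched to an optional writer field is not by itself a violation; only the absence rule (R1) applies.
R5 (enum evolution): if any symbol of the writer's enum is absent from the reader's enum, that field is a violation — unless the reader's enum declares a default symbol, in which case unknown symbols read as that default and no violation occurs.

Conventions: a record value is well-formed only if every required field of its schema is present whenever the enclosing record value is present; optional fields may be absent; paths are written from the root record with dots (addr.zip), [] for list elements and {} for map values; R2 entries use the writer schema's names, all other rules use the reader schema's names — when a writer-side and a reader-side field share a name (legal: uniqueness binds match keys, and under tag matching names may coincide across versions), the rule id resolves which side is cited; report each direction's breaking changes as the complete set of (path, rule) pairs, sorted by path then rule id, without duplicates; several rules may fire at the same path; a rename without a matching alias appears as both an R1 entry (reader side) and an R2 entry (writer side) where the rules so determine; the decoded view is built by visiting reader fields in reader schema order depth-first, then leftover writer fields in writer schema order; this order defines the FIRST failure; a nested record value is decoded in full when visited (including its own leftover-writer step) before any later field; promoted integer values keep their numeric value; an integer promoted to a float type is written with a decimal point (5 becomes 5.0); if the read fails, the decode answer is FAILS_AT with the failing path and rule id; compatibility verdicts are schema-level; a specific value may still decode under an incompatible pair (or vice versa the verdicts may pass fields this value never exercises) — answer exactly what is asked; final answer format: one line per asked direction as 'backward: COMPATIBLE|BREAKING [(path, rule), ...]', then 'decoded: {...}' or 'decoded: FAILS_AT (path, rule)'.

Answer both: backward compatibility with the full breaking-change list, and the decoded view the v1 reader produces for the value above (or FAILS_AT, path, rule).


backward: BREAKING [(retries, R1)]; decoded: {"role": "BOT", "scores": ["beta", "kappa"], "balance": 10.0, "enabled": null, "retries": 5}

the writer's type comes first in each Profile pair
backward analysis of Profile with v2 as reader and v1 as writer:
  role <- role (Priority -> Priority, writer required)
  scores <- scores (list<string> -> list<string>, writer required)
  balance <- balance (float64 -> float64, writer required)
  avatar: no writer-side match
  retries <- retries (int64 -> int64, writer optional)
  writer field enabled has no reader counterpart
  violation R1 at retries
  => backward verdict for Profile: BREAKING, 1 violation(s)
decode walk for Profile under reader schema v1:
  role := "BOT"
  scores := ["beta", "kappa"]
  balance := 10.0
  enabled := null (absent, optional -> null)
  retries := 5
  => decoded: {"role": "BOT", "scores": ["beta", "kappa"], "balance": 10.0, "enabled": null, "retries": 5}
diffs on Profile not affecting the asked answer:
  removed field enabled from record Profile (its key 9 joins the reserved list) -> fires no rule on Profile, leaving the asked answer as it is
  added field avatar to record Profile: optional bytes, tag 24 (in v2 it sits immediately before retries) -> its effect on Profile is confined to the forward direction, not asked
  enum Priority (field role in record Profile): symbol RED added -> its effect on Profile is confined to the forward direction, not asked


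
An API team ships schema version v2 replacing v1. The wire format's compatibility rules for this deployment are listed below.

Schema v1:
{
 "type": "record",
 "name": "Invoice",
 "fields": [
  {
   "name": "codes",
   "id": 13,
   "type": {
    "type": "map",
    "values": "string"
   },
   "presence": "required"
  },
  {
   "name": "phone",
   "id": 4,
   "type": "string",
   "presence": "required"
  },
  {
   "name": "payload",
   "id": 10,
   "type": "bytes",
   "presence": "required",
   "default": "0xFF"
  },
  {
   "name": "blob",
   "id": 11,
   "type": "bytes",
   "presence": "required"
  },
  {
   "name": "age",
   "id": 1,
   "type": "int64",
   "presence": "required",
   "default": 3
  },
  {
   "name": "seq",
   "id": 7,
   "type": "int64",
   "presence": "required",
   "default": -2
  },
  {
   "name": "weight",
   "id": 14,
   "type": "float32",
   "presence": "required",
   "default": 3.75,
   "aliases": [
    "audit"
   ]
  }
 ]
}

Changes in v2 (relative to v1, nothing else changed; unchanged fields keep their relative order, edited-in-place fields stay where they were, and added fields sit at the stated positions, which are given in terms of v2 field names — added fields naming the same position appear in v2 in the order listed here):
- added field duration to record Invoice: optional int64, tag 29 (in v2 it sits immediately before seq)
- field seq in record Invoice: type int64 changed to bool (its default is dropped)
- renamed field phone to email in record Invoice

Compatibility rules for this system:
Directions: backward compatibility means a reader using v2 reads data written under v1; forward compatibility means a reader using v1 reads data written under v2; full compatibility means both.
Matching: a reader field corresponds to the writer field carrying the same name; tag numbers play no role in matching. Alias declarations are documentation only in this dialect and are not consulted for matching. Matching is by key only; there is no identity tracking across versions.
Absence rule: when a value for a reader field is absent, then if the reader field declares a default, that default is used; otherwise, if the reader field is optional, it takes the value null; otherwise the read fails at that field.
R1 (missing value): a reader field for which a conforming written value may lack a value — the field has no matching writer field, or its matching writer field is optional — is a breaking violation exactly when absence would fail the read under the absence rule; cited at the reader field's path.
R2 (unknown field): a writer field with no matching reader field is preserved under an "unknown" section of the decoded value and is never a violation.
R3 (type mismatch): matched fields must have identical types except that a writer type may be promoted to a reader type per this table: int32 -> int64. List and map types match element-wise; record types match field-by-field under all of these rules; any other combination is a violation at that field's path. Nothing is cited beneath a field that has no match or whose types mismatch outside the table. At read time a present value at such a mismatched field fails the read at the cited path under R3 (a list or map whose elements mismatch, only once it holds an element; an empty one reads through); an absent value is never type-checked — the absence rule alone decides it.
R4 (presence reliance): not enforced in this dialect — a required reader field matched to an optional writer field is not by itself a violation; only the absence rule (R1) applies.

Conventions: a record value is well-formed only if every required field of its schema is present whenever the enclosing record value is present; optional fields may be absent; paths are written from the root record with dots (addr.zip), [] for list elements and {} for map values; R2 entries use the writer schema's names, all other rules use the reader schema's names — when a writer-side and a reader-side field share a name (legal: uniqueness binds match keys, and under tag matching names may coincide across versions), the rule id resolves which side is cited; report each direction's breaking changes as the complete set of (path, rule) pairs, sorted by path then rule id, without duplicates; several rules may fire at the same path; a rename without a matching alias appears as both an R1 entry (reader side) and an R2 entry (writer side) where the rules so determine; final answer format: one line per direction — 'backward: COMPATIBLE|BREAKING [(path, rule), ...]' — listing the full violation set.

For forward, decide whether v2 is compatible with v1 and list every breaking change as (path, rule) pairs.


forward: BREAKING [(phone, R1), (seq, R3)]

each type pair in Invoice: writer, then reader
forward for Invoice (reader v1, writer v2):
  codes: paired with writer codes (map<string, string> -> map<string, string>; writer required)
  phone: no writer match
  payload: paired with writer payload (bytes -> bytes; writer required)
  blob: paired with writer blob (bytes -> bytes; writer required)
  age: paired with writer age (int64 -> int64; writer required)
  seq: paired with writer seq (bool -> int64; writer required)
  weight: paired with writer weight (float32 -> float32; writer required)
  writer email: unknown to reader
  writer duration: unknown to reader
  R1 fires at phone
  R3 fires at seq
  forward on Invoice therefore BREAKING (2)
the other Invoice changes do not affect what is asked:
  added field duration to record Invoice: optional int64, tag 29 (in v2 it sits immediately before seq) -> fires no rule on Invoice, leaving the asked answer as it is


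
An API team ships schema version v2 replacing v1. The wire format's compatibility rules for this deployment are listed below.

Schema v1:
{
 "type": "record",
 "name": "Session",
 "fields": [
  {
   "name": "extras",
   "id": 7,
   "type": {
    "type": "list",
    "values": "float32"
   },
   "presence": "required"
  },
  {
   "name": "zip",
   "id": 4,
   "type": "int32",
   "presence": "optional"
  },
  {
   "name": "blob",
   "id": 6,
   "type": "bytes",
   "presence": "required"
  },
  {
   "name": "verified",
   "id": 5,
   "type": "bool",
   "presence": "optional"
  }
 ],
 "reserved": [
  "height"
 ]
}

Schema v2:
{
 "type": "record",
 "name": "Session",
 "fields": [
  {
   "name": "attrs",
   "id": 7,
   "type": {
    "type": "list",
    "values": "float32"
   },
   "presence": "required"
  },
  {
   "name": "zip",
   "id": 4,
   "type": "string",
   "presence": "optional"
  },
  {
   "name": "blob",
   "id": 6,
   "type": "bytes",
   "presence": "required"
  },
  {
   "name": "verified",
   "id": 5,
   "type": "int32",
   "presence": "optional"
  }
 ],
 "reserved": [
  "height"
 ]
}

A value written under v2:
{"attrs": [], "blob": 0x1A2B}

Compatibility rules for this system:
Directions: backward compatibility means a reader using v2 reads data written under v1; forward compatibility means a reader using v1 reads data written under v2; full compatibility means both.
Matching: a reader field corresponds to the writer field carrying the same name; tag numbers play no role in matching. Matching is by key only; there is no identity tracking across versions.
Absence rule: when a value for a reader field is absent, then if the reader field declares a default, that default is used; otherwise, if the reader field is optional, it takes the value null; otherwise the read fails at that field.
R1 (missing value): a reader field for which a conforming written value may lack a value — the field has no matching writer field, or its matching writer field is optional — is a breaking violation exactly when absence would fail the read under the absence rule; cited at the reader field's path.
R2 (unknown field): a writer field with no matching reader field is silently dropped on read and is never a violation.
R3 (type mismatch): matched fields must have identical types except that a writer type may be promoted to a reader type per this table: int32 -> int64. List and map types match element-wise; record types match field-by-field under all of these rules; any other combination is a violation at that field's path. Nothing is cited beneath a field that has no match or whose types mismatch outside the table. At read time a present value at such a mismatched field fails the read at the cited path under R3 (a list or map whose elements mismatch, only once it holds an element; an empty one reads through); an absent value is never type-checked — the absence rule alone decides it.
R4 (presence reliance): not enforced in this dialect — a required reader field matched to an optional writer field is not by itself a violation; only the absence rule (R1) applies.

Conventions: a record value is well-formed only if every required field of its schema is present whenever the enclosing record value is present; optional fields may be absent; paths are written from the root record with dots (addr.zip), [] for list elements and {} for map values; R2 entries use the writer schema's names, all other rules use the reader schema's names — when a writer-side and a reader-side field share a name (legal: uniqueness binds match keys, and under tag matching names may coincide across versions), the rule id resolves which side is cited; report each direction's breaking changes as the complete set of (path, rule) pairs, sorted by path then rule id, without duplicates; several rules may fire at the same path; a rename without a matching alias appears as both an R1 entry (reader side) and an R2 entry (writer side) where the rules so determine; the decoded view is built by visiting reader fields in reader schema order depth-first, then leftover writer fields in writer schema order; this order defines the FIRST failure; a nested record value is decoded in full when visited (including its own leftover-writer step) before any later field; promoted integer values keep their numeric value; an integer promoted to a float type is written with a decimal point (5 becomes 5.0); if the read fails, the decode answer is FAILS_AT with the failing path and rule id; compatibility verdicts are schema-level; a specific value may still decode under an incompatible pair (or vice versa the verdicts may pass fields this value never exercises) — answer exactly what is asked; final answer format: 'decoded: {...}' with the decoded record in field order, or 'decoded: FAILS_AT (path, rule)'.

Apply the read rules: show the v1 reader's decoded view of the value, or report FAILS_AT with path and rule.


in Session below, arrows point writer -> reader
migrating the Session value to v1:
  read fails at extras under R1 (no fill)
  => FAILS_AT (extras, R1)
the other Session changes do not affect what is asked:
  field zip in record Session: type int32 changed to string -> shifts the Session verdicts, not this decode
  field verified in record Session: type bool changed to int32 -> shifts the Session verdicts, not this decode

decoded: FAILS_AT (extras, R1)


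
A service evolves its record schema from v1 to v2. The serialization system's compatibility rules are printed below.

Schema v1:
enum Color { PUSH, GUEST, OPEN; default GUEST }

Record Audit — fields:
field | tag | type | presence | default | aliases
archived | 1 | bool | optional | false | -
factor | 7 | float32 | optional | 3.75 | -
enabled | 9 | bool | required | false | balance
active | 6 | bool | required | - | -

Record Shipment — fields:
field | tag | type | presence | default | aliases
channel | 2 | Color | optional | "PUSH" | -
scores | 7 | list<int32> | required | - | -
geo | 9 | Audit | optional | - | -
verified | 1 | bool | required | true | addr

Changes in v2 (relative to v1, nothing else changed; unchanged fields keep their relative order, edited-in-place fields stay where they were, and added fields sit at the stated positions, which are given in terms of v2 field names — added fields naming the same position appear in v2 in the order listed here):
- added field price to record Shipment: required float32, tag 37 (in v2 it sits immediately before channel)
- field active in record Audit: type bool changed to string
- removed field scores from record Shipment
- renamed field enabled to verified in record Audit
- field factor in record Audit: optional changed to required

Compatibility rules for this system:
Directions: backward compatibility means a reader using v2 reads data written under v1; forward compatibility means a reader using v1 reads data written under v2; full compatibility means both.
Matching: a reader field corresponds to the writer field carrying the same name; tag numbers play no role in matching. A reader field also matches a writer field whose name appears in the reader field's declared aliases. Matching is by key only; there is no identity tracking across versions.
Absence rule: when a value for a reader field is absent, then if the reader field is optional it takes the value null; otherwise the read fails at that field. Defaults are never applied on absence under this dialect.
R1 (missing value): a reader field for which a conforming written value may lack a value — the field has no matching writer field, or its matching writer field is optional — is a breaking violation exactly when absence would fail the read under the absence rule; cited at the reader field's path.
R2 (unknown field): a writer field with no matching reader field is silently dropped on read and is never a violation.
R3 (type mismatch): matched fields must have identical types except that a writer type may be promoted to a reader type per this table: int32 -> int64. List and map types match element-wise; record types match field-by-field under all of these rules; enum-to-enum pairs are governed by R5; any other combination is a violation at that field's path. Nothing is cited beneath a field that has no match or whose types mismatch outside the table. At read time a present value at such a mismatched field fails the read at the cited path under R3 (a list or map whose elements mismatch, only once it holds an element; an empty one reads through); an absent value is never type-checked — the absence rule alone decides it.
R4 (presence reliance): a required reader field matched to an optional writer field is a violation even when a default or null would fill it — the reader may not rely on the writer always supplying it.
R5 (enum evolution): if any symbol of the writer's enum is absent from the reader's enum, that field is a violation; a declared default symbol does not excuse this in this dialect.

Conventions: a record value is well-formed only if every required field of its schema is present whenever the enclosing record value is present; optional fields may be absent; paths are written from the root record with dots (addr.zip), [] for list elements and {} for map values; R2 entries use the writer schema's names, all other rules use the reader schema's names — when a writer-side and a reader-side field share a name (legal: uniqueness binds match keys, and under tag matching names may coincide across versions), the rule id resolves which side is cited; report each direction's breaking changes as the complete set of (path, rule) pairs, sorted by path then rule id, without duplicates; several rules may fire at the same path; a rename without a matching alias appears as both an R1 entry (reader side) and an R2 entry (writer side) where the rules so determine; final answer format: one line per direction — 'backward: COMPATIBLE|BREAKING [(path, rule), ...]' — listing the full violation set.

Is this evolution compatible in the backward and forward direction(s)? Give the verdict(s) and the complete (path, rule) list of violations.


each type pair in Shipment: writer, then reader
checking backward for Shipment: reader v2 against writer v1:
  price: no writer-side match
  writer optional, Color -> Color: reader channel maps from writer channel
  writer optional, Audit -> Audit: reader geo maps from writer geo
  writer required, bool -> bool: reader verified maps from writer verified
  leftover writer field: scores
  writer optional, bool -> bool: reader geo.archived maps from writer geo.archived
  writer optional, float32 -> float32: reader geo.factor maps from writer geo.factor
  geo.verified: no writer-side match
  writer required, bool -> string: reader geo.active maps from writer geo.active
  leftover writer field: geo.enabled
  violation R3 at geo.active
  violation R1 at geo.factor
  violation R4 at geo.factor
  violation R1 at geo.verified
  violation R1 at price
  => 5 violation(s): backward is BREAKING for Shipment
checking forward for Shipment: reader v1 against writer v2:
  writer optional, Color -> Color: reader channel maps from writer channel
  scores: no writer-side match
  writer optional, Audit -> Audit: reader geo maps from writer geo
  writer required, bool -> bool: reader verified maps from writer verified
  leftover writer field: price
  writer optional, bool -> bool: reader geo.archived maps from writer geo.archived
  writer required, float32 -> float32: reader geo.factor maps from writer geo.factor
  geo.enabled: no writer-side match
  writer required, string -> bool: reader geo.active maps from writer geo.active
  leftover writer field: geo.verified
  violation R3 at geo.active
  violation R1 at geo.enabled
  violation R1 at scores
  => 3 violation(s): forward is BREAKING for Shipment

backward: BREAKING [(geo.active, R3), (geo.factor, R1), (geo.factor, R4), (geo.verified, R1), (price, R1)]; forward: BREAKING [(geo.active, R3), (geo.enabled, R1), (scores, R1)]


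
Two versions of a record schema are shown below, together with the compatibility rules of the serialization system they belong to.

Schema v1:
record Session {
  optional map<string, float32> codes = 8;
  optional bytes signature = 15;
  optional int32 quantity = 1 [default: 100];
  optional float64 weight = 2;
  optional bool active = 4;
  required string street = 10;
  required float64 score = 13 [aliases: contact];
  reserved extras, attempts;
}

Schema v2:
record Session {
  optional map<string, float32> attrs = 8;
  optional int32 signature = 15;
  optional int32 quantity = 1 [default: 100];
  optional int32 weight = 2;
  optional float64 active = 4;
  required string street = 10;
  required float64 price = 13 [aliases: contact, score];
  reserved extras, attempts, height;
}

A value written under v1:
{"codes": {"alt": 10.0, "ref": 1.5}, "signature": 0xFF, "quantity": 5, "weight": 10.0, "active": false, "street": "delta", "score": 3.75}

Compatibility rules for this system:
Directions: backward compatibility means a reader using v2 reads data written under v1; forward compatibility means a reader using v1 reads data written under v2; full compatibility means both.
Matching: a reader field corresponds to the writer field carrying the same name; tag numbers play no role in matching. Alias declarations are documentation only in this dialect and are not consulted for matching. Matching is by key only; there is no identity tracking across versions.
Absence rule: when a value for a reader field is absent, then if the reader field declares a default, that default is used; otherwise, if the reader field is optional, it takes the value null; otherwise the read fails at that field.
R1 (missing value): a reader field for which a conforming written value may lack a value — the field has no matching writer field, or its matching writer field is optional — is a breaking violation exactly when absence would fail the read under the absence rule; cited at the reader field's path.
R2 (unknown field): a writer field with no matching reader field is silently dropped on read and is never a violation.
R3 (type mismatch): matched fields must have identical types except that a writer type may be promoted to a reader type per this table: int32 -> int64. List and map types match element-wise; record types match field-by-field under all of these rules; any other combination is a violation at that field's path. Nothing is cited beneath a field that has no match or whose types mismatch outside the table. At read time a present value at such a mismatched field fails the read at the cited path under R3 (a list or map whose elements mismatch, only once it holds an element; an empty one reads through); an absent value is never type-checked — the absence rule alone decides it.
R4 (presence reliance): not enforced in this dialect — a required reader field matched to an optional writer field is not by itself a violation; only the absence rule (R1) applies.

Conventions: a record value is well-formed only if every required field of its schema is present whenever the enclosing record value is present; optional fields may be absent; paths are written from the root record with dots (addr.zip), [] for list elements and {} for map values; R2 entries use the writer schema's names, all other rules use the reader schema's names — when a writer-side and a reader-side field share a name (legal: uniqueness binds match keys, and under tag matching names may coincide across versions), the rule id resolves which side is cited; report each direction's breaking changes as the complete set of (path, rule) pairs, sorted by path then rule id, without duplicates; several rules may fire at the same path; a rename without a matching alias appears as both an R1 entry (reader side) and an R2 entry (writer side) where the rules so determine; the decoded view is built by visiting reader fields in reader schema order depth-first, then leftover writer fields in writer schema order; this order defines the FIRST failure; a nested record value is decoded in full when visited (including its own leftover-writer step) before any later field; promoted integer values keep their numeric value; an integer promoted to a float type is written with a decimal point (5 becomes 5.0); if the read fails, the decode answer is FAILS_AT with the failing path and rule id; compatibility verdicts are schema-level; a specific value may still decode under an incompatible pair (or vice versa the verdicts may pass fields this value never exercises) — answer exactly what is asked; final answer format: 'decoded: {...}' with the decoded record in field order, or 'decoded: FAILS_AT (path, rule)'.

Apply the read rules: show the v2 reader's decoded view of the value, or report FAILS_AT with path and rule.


the writer's type comes first in each Session pair
decode walk for Session under reader schema v2:
  attrs := null (missing; optional => null)
  read fails at signature under R3
  => FAILS_AT (signature, R3)
diffs on Session not affecting the asked answer:
  field weight in record Session: type float64 changed to int32 -> changes Session's schema-level verdicts only — the decode of this value is the same
  renamed field codes to attrs in record Session -> fires no rule on Session under this dialect and leaves the result unchanged
  renamed field score to price in record Session (alias score declared on the renamed field) -> changes Session's schema-level verdicts only — the decode of this value is the same
  field active in record Session: type bool changed to float64 -> changes Session's schema-level verdicts only — the decode of this value is the same

decoded: FAILS_AT (signature, R3)
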